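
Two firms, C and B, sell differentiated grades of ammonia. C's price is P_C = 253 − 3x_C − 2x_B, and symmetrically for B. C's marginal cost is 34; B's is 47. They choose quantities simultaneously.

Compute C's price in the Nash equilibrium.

Firm C's profit: π = x_C(253 − 3x_C − 2x_B) − 34x_C.
∂π/∂x_C = 219 − 6x_C − 2x_B = 0 ⇒ x_C = 36.5 − (1/3)x_B.
Similarly x_B = 103/3 − (1/3)x_C.
Solving the two reaction functions simultaneously: (1 − (−1/3)(−1/3))x_C = 36.5 − (1/3)·(103/3), so (8/9)x_C = 451/18 and x_C = 28.1875.
Then x_B = 103/3 − (1/3)·28.1875 = 24.9375.
P_C = 253 − 3·28.1875 − 2·24.9375 = 118.5625.

118.5625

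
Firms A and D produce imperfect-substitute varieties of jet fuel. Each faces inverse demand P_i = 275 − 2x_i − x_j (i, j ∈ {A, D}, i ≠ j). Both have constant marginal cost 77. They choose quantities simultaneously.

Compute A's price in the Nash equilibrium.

Firm A's profit: π = x_A(275 − 2x_A − x_D) − 77x_A.
∂π/∂x_A = 198 − 4x_A − x_D = 0 ⇒ x_A = 49.5 − 0.25x_D.
The game is symmetric, so in equilibrium x_D = x_A: the reaction function gives 1.25x_A = 49.5, hence x_A = 39.6.
P_A = 275 − 2·39.6 − 39.6 = 156.2.

156.2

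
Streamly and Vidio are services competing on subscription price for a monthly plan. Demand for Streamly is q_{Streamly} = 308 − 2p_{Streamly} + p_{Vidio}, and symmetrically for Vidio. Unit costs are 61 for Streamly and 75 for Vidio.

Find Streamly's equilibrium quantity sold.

168.4

Streamly's profit: π = (p_{Streamly} − 61)(308 − 2p_{Streamly} + p_{Vidio}).
∂π/∂p_{Streamly} = 430 − 4p_{Streamly} + p_{Vidio} = 0 ⇒ p_{Streamly} = 107.5 + 0.25p_{Vidio}.
Similarly p_{Vidio} = 114.5 + 0.25p_{Streamly}.
Solving the two reaction functions simultaneously: (1 − (0.25)(0.25))p_{Streamly} = 107.5 + 0.25·114.5, so 0.9375p_{Streamly} = 136.125 and p_{Streamly} = 145.2.
Then p_{Vidio} = 114.5 + 0.25·145.2 = 150.8.
q_{Streamly} = 308 − 2·145.2 + 150.8 = 168.4.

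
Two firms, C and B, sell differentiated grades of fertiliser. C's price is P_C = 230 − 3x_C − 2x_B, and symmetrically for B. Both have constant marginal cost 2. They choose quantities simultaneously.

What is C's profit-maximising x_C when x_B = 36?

26

Firm C's profit: π = x_C(230 − 3x_C − 2x_B) − 2x_C.
∂π/∂x_C = 228 − 6x_C − 2x_B = 0 ⇒ x_C = 38 − (1/3)x_B.
At x_B = 36: x_C = 38 − (1/3)·36 = 26.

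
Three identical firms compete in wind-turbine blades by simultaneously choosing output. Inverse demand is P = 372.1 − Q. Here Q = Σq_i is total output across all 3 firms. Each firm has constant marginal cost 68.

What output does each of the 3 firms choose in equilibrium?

76.025

A representative firm's profit is π_i = q_i(372.1 − Q) − 68q_i, with Q = q_i + Σ_{j≠i} q_j.
First-order condition: 304.1 − 2q_i − Σ_{j≠i} q_j = 0.
In a symmetric equilibrium every firm chooses the same q, so Σ_{j≠i} q_j = 2q. The condition becomes 304.1 − 4q = 0, giving q = 304.1/4 = 76.025.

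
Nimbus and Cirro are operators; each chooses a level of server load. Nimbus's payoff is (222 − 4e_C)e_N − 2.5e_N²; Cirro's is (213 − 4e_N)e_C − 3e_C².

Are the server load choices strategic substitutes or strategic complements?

Expanding Nimbus's payoff: 222e_N − 4e_Ce_N − 2.5e_N².
∂π/∂e_N = 222 − 4e_C − 5e_N = 0, so e_N = 44.4 − 0.8e_C.
The best-response slope de_N/de_C = −0.8 < 0: the reaction function is downward-sloping, so the choices are strategic substitutes.

strategic substitutes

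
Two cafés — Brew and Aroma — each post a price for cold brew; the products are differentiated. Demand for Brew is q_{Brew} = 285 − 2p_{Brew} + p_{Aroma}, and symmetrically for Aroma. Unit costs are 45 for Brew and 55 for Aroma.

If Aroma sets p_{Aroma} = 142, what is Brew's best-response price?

Brew's profit: π = (p_{Brew} − 45)(285 − 2p_{Brew} + p_{Aroma}).
∂π/∂p_{Brew} = 375 − 4p_{Brew} + p_{Aroma} = 0 ⇒ p_{Brew} = 93.75 + 0.25p_{Aroma}.
At p_{Aroma} = 142: p_{Brew} = 93.75 + 0.25·142 = 129.25.

129.25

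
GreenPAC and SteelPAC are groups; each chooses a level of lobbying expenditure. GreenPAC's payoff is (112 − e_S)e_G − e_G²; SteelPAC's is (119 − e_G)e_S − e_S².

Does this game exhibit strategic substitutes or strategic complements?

Expanding GreenPAC's payoff: 112e_G − e_Se_G − e_G².
∂π/∂e_G = 112 − e_S − 2e_G = 0, so e_G = 56 − 0.5e_S.
The best-response slope de_G/de_S = −0.5 < 0: the reaction function is downward-sloping, so the choices are strategic substitutes.

strategic substitutes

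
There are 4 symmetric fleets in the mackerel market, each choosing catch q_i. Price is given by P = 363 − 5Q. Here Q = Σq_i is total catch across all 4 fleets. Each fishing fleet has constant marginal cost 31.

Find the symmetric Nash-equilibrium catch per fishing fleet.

A representative fishing fleet's profit is π_i = q_i(363 − 5Q) − 31q_i, with Q = q_i + Σ_{j≠i} q_j.
First-order condition: 332 − 10q_i − 5Σ_{j≠i} q_j = 0.
With identical fishing fleets, set every q_j = q: then 332 − 10q − 15q = 0, i.e. q = 332/25 = 13.28.

13.28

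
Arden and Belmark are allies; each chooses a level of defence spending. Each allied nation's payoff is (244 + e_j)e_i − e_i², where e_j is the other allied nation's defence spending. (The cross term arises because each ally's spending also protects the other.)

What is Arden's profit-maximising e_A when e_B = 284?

264

Arden's payoff is (244 + e_B)e_A − e_A².
∂π/∂e_A = 244 + e_B − 2e_A = 0, so e_A = 122 + 0.5e_B.
At e_B = 284: e_A = 122 + 0.5·284 = 264.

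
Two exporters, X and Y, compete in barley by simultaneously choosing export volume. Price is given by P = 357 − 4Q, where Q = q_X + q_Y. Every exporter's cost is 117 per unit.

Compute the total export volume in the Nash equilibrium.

40

Exporter X's profit: π = q_X(357 − 4(q_X + q_Y)) − 117q_X.
∂π/∂q_X = 240 − 8q_X − 4q_Y = 0, so q_X = 30 − 0.5q_Y.
The game is symmetric, so in equilibrium q_Y = q_X: the reaction function gives 1.5q_X = 30, hence q_X = 20.
Total export volume: 20 + 20 = 40.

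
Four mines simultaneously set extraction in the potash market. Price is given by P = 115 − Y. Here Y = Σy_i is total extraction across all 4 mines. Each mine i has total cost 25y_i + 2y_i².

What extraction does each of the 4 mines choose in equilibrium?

A representative mine's profit is π_i = y_i(115 − Y) − 25y_i − 2y_i², with Y = y_i + Σ_{j≠i} y_j.
First-order condition: 90 − 6y_i − Σ_{j≠i} y_j = 0.
Imposing symmetry (y_j = y for all j) turns Σ_{j≠i} y_j into 3y, so 90 = 9y and y = 10.

10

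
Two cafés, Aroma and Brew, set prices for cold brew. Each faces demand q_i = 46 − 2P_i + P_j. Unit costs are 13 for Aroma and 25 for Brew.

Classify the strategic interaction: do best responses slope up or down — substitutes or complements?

Aroma's profit: π = (P_{Aroma} − 13)(46 − 2P_{Aroma} + P_{Brew}).
∂π/∂P_{Aroma} = 72 − 4P_{Aroma} + P_{Brew} = 0 ⇒ P_{Aroma} = 18 + 0.25P_{Brew}.
The best-response slope dP_{Aroma}/dP_{Brew} = 0.25 > 0: the reaction function is upward-sloping, so the choices are strategic complements.

strategic complements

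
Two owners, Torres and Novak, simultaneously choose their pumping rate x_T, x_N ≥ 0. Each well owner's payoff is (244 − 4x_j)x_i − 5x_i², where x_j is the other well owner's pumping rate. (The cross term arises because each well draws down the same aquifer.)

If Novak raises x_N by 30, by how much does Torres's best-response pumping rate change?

-12

Torres's payoff is (244 − 4x_N)x_T − 5x_T².
∂π/∂x_T = 244 − 4x_N − 10x_T = 0, so x_T = 24.4 − 0.4x_N.
The reaction-function slope is −0.4, so a 30-unit rise in x_N moves x_T by −0.4 × 30 = −12. Torres's best response falls — the actions are strategic substitutes.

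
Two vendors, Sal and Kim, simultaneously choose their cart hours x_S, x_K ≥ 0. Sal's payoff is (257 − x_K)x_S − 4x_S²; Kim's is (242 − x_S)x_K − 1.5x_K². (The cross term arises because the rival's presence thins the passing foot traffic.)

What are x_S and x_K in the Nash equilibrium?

Expanding Sal's payoff: 257x_S − x_Kx_S − 4x_S².
∂π/∂x_S = 257 − x_K − 8x_S = 0, so x_S = 32.125 − 0.125x_K.
Likewise for Kim: x_K = 242/3 − (1/3)x_S.
Substituting the second reaction function into the first: x_S = 32.125 − 0.125(242/3 − (1/3)x_S), which gives (23/24)x_S = 529/24 ⇒ x_S = 23.
Then x_K = 242/3 − (1/3)·23 = 73.

23, 73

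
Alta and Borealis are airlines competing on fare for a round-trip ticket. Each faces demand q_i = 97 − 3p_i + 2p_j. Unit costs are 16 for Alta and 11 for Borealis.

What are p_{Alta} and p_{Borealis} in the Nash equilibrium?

Alta's profit: π = (p_{Alta} − 16)(97 − 3p_{Alta} + 2p_{Borealis}).
∂π/∂p_{Alta} = 145 − 6p_{Alta} + 2p_{Borealis} = 0 ⇒ p_{Alta} = 145/6 + (1/3)p_{Borealis}.
Similarly p_{Borealis} = 65/3 + (1/3)p_{Alta}.
Plugging p_{Borealis} into Alta's best response: p_{Alta} = 145/6 + (1/3)(65/3 + (1/3)p_{Alta}) ⇒ (8/9)p_{Alta} = 565/18, so p_{Alta} = 35.3125.
Then p_{Borealis} = 65/3 + (1/3)·35.3125 = 33.4375.

35.3125, 33.4375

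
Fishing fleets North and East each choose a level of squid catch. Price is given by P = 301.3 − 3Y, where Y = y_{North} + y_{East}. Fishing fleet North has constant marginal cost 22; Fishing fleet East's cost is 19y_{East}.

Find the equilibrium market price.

Fishing fleet North's profit: π = y_{North}(301.3 − 3(y_{North} + y_{East})) − 22y_{North}.
∂π/∂y_{North} = 279.3 − 6y_{North} − 3y_{East} = 0, so y_{North} = 46.55 − 0.5y_{East}.
By the same steps for East: y_{East} = 47.05 − 0.5y_{North}.
Substituting the second reaction function into the first: y_{North} = 46.55 − 0.5(47.05 − 0.5y_{North}), which gives 0.75y_{North} = 23.025 ⇒ y_{North} = 30.7.
Then y_{East} = 47.05 − 0.5·30.7 = 31.7.
Equilibrium price: P = 301.3 − 3·62.4 = 114.1.

114.1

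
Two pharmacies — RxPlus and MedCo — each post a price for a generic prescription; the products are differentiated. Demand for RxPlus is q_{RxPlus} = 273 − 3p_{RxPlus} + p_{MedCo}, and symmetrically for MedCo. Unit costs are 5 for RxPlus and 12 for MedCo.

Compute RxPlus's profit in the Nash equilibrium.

8490.72

RxPlus's profit: π = (p_{RxPlus} − 5)(273 − 3p_{RxPlus} + p_{MedCo}).
∂π/∂p_{RxPlus} = 288 − 6p_{RxPlus} + p_{MedCo} = 0 ⇒ p_{RxPlus} = 48 + (1/6)p_{MedCo}.
Similarly p_{MedCo} = 51.5 + (1/6)p_{RxPlus}.
Solving the two reaction functions simultaneously: (1 − (1/6)(1/6))p_{RxPlus} = 48 + (1/6)·51.5, so (35/36)p_{RxPlus} = 679/12 and p_{RxPlus} = 58.2.
Then p_{MedCo} = 51.5 + (1/6)·58.2 = 61.2.
q_{RxPlus} = 273 − 3·58.2 + 61.2 = 159.6.
Profit = (58.2 − 5)·159.6 = 8490.72.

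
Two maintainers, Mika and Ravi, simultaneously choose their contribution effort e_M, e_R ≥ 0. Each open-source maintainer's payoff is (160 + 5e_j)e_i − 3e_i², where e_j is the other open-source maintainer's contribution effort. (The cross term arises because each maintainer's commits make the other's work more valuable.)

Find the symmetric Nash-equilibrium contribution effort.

Mika's payoff is (160 + 5e_R)e_M − 3e_M².
∂π/∂e_M = 160 + 5e_R − 6e_M = 0, so e_M = 80/3 + (5/6)e_R.
By symmetry e_R = e_M; substituting into the reaction function, (1/6)e_M = 80/3 and e_M = 160.

160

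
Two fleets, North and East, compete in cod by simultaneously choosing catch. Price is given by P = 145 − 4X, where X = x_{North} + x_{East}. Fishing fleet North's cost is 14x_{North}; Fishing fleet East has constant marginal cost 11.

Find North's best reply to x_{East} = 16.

8.375

Fishing fleet North's profit: π = x_{North}(145 − 4(x_{North} + x_{East})) − 14x_{North}.
∂π/∂x_{North} = 131 − 8x_{North} − 4x_{East} = 0, so x_{North} = 16.375 − 0.5x_{East}.
At x_{East} = 16: x_{North} = 16.375 − 0.5·16 = 8.375.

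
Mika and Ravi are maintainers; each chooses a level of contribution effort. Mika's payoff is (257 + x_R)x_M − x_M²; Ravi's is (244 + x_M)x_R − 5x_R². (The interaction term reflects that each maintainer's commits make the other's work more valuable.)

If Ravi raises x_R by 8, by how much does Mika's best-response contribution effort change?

Expanding Mika's payoff: 257x_M + x_Rx_M − x_M².
∂π/∂x_M = 257 + x_R − 2x_M = 0, so x_M = 128.5 + 0.5x_R.
The reaction-function slope is 0.5, so an 8-unit rise in x_R moves x_M by 0.5 × 8 = 4. Mika's best response rises — the actions are strategic complements.

4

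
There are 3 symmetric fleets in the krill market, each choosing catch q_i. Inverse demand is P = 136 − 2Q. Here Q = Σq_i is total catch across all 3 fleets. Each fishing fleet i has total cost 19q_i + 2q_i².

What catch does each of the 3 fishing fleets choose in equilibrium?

9.75

A representative fishing fleet's profit is π_i = q_i(136 − 2Q) − 19q_i − 2q_i², with Q = q_i + Σ_{j≠i} q_j.
First-order condition: 117 − 8q_i − 2Σ_{j≠i} q_j = 0.
With identical fishing fleets, set every q_j = q: then 117 − 8q − 4q = 0, i.e. q = 117/12 = 9.75.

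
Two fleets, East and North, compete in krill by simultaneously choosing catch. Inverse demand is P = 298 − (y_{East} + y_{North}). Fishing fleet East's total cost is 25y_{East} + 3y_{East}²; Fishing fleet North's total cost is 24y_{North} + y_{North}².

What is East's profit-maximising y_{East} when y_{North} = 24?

31.125

Fishing fleet East's profit: π = y_{East}(298 − (y_{East} + y_{North})) − 25y_{East} − 3y_{East}².
∂π/∂y_{East} = 273 − 8y_{East} − y_{North} = 0, so y_{East} = 34.125 − 0.125y_{North}.
At y_{North} = 24: y_{East} = 34.125 − 0.125·24 = 31.125.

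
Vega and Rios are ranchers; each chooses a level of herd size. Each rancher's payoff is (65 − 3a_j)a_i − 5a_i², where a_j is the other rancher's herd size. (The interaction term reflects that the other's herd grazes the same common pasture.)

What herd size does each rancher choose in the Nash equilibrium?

Vega's payoff is (65 − 3a_R)a_V − 5a_V².
∂π/∂a_V = 65 − 3a_R − 10a_V = 0, so a_V = 6.5 − 0.3a_R.
By symmetry a_R = a_V; substituting into the reaction function, 1.3a_V = 6.5 and a_V = 5.

5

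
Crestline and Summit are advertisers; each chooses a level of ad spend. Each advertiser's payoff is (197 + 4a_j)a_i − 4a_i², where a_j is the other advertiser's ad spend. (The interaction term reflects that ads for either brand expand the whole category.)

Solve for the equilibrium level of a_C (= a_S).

Crestline's payoff is (197 + 4a_S)a_C − 4a_C².
∂π/∂a_C = 197 + 4a_S − 8a_C = 0, so a_C = 24.625 + 0.5a_S.
Setting a_C = a_S in the reaction function: a_C = 24.625 + 0.5a_C, so a_C = 24.625 / 0.5 = 49.25.

49.25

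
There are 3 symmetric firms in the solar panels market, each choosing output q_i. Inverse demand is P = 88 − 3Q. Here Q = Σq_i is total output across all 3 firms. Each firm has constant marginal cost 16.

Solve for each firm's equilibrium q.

6

A representative firm's profit is π_i = q_i(88 − 3Q) − 16q_i, with Q = q_i + Σ_{j≠i} q_j.
First-order condition: 72 − 6q_i − 3Σ_{j≠i} q_j = 0.
Imposing symmetry (q_j = q for all j) turns Σ_{j≠i} q_j into 2q, so 72 = 12q and q = 6.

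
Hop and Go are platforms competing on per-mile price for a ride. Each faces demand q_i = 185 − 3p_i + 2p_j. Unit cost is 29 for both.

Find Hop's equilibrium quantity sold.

117

Hop's profit: π = (p_{Hop} − 29)(185 − 3p_{Hop} + 2p_{Go}).
∂π/∂p_{Hop} = 272 − 6p_{Hop} + 2p_{Go} = 0 ⇒ p_{Hop} = 136/3 + (1/3)p_{Go}.
By symmetry p_{Go} = p_{Hop}; substituting into the reaction function, (2/3)p_{Hop} = 136/3 and p_{Hop} = 68.
q_{Hop} = 185 − 3·68 + 2·68 = 117.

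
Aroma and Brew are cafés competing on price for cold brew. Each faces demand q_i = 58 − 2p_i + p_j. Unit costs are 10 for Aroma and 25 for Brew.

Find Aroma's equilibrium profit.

648

Aroma's profit: π = (p_{Aroma} − 10)(58 − 2p_{Aroma} + p_{Brew}).
∂π/∂p_{Aroma} = 78 − 4p_{Aroma} + p_{Brew} = 0 ⇒ p_{Aroma} = 19.5 + 0.25p_{Brew}.
Similarly p_{Brew} = 27 + 0.25p_{Aroma}.
Substituting the second reaction function into the first: p_{Aroma} = 19.5 + 0.25(27 + 0.25p_{Aroma}), which gives 0.9375p_{Aroma} = 26.25 ⇒ p_{Aroma} = 28.
Then p_{Brew} = 27 + 0.25·28 = 34.
q_{Aroma} = 58 − 2·28 + 34 = 36.
Profit = (28 − 10)·36 = 648.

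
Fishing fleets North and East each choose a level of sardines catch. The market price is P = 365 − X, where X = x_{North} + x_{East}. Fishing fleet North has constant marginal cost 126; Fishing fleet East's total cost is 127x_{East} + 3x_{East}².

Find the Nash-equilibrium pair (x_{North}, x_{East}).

111.6, 15.8

Fishing fleet North's profit: π = x_{North}(365 − (x_{North} + x_{East})) − 126x_{North}.
∂π/∂x_{North} = 239 − 2x_{North} − x_{East} = 0, so x_{North} = 119.5 − 0.5x_{East}.
For East: ∂π/∂x_{East} = 238 − 8x_{East} − x_{North} = 0 ⇒ x_{East} = 29.75 − 0.125x_{North}.
Solving the two reaction functions simultaneously: (1 − (−0.5)(−0.125))x_{North} = 119.5 − 0.5·29.75, so 0.9375x_{North} = 104.625 and x_{North} = 111.6.
Then x_{East} = 29.75 − 0.125·111.6 = 15.8.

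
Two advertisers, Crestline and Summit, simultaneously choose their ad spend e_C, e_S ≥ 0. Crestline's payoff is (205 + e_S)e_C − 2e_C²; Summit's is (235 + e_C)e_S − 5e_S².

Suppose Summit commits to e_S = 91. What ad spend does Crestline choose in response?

74

Expanding Crestline's payoff: 205e_C + e_Se_C − 2e_C².
∂π/∂e_C = 205 + e_S − 4e_C = 0, so e_C = 51.25 + 0.25e_S.
At e_S = 91: e_C = 51.25 + 0.25·91 = 74.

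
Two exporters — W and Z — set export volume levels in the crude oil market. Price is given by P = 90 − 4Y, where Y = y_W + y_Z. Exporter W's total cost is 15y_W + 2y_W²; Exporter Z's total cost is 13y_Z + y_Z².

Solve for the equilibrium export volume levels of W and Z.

Exporter W's profit: π = y_W(90 − 4(y_W + y_Z)) − 15y_W − 2y_W².
∂π/∂y_W = 75 − 12y_W − 4y_Z = 0, so y_W = 6.25 − (1/3)y_Z.
For Z: ∂π/∂y_Z = 77 − 10y_Z − 4y_W = 0 ⇒ y_Z = 7.7 − 0.4y_W.
Substituting the second reaction function into the first: y_W = 6.25 − (1/3)(7.7 − 0.4y_W), which gives (13/15)y_W = 221/60 ⇒ y_W = 4.25.
Then y_Z = 7.7 − 0.4·4.25 = 6.

4.25, 6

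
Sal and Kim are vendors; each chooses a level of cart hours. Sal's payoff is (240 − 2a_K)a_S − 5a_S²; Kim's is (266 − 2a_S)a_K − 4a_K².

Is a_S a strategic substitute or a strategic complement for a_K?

strategic substitutes

Expanding Sal's payoff: 240a_S − 2a_Ka_S − 5a_S².
∂π/∂a_S = 240 − 2a_K − 10a_S = 0, so a_S = 24 − 0.2a_K.
The best-response slope da_S/da_K = −0.2 < 0: the reaction function is downward-sloping, so the choices are strategic substitutes.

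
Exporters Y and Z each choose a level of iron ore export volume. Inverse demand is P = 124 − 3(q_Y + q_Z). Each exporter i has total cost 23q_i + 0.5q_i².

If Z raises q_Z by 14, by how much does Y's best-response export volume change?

-6

Exporter Y's profit: π = q_Y(124 − 3(q_Y + q_Z)) − 23q_Y − 0.5q_Y².
∂π/∂q_Y = 101 − 7q_Y − 3q_Z = 0, so q_Y = 101/7 − (3/7)q_Z.
The reaction-function slope is −3/7, so a 14-unit rise in q_Z moves q_Y by −3/7 × 14 = −6. Y's best response falls — the actions are strategic substitutes.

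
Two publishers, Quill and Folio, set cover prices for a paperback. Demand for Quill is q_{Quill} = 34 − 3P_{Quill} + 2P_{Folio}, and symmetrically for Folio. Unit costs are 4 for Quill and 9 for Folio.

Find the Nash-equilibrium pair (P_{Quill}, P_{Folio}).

12.4375, 14.3125

Quill's profit: π = (P_{Quill} − 4)(34 − 3P_{Quill} + 2P_{Folio}).
∂π/∂P_{Quill} = 46 − 6P_{Quill} + 2P_{Folio} = 0 ⇒ P_{Quill} = 23/3 + (1/3)P_{Folio}.
Similarly P_{Folio} = 61/6 + (1/3)P_{Quill}.
Solving the two reaction functions simultaneously: (1 − (1/3)(1/3))P_{Quill} = 23/3 + (1/3)·(61/6), so (8/9)P_{Quill} = 199/18 and P_{Quill} = 12.4375.
Then P_{Folio} = 61/6 + (1/3)·12.4375 = 14.3125.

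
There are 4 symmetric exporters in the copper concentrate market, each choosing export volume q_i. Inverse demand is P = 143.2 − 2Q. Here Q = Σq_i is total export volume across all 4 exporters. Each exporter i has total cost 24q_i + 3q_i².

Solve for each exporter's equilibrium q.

7.45

A representative exporter's profit is π_i = q_i(143.2 − 2Q) − 24q_i − 3q_i², with Q = q_i + Σ_{j≠i} q_j.
First-order condition: 119.2 − 10q_i − 2Σ_{j≠i} q_j = 0.
With identical exporters, set every q_j = q: then 119.2 − 10q − 6q = 0, i.e. q = 119.2/16 = 7.45.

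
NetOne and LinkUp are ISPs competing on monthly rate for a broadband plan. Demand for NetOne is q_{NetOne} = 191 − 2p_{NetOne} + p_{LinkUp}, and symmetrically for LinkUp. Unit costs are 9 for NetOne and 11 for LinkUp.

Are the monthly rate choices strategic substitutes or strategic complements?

NetOne's profit: π = (p_{NetOne} − 9)(191 − 2p_{NetOne} + p_{LinkUp}).
∂π/∂p_{NetOne} = 209 − 4p_{NetOne} + p_{LinkUp} = 0 ⇒ p_{NetOne} = 52.25 + 0.25p_{LinkUp}.
The best-response slope dp_{NetOne}/dp_{LinkUp} = 0.25 > 0: the reaction function is upward-sloping, so the choices are strategic complements.

strategic complements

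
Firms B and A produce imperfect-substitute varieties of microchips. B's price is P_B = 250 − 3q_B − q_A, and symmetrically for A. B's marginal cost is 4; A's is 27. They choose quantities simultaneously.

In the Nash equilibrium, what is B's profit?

Firm B's profit: π = q_B(250 − 3q_B − q_A) − 4q_B.
∂π/∂q_B = 246 − 6q_B − q_A = 0 ⇒ q_B = 41 − (1/6)q_A.
Similarly q_A = 223/6 − (1/6)q_B.
Substituting the second reaction function into the first: q_B = 41 − (1/6)(223/6 − (1/6)q_B), which gives (35/36)q_B = 1253/36 ⇒ q_B = 35.8.
Then q_A = 223/6 − (1/6)·35.8 = 31.2.
P_B = 250 − 3·35.8 − 31.2 = 111.4.
Profit = (111.4 − 4)·35.8 = 3844.92.

3844.92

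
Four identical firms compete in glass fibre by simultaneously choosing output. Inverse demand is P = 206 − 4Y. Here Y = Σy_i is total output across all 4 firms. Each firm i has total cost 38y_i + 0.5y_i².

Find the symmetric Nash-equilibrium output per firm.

A representative firm's profit is π_i = y_i(206 − 4Y) − 38y_i − 0.5y_i², with Y = y_i + Σ_{j≠i} y_j.
First-order condition: 168 − 9y_i − 4Σ_{j≠i} y_j = 0.
In a symmetric equilibrium every firm chooses the same y, so Σ_{j≠i} y_j = 3y. The condition becomes 168 − 21y = 0, giving y = 168/21 = 8.

8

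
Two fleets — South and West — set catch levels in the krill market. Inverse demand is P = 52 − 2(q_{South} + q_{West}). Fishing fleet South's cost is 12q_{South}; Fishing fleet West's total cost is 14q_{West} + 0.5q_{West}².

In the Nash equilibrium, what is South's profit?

Fishing fleet South's profit: π = q_{South}(52 − 2(q_{South} + q_{West})) − 12q_{South}.
∂π/∂q_{South} = 40 − 4q_{South} − 2q_{West} = 0, so q_{South} = 10 − 0.5q_{West}.
For West: ∂π/∂q_{West} = 38 − 5q_{West} − 2q_{South} = 0 ⇒ q_{West} = 7.6 − 0.4q_{South}.
Solving the two reaction functions simultaneously: (1 − (−0.5)(−0.4))q_{South} = 10 − 0.5·7.6, so 0.8q_{South} = 6.2 and q_{South} = 7.75.
Then q_{West} = 7.6 − 0.4·7.75 = 4.5.
Price P = 52 − 2·12.25 = 27.5.
South's profit: (27.5 − 12)·7.75 = 120.125.

120.125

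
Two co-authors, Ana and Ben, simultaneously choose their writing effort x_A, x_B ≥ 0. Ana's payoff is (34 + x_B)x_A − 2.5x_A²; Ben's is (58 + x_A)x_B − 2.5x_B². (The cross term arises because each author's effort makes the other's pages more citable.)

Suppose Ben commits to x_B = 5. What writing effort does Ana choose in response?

Expanding Ana's payoff: 34x_A + x_Bx_A − 2.5x_A².
∂π/∂x_A = 34 + x_B − 5x_A = 0, so x_A = 6.8 + 0.2x_B.
At x_B = 5: x_A = 6.8 + 0.2·5 = 7.8.

7.8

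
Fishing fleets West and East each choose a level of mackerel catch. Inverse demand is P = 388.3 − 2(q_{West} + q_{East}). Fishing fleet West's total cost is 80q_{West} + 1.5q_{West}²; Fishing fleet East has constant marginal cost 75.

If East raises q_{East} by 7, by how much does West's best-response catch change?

Fishing fleet West's profit: π = q_{West}(388.3 − 2(q_{West} + q_{East})) − 80q_{West} − 1.5q_{West}².
∂π/∂q_{West} = 308.3 − 7q_{West} − 2q_{East} = 0, so q_{West} = 3083/70 − (2/7)q_{East}.
The reaction-function slope is −2/7, so a 7-unit rise in q_{East} moves q_{West} by −2/7 × 7 = −2. West's best response falls — the actions are strategic substitutes.

-2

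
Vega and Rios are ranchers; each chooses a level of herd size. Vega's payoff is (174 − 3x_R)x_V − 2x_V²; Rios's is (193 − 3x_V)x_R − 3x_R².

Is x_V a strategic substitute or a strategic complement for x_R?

Expanding Vega's payoff: 174x_V − 3x_Rx_V − 2x_V².
∂π/∂x_V = 174 − 3x_R − 4x_V = 0, so x_V = 43.5 − 0.75x_R.
The best-response slope dx_V/dx_R = −0.75 < 0: the reaction function is downward-sloping, so the choices are strategic substitutes.

strategic substitutes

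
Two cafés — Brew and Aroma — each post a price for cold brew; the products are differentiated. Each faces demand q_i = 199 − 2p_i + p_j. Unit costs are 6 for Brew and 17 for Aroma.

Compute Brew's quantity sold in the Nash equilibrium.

Brew's profit: π = (p_{Brew} − 6)(199 − 2p_{Brew} + p_{Aroma}).
∂π/∂p_{Brew} = 211 − 4p_{Brew} + p_{Aroma} = 0 ⇒ p_{Brew} = 52.75 + 0.25p_{Aroma}.
Similarly p_{Aroma} = 58.25 + 0.25p_{Brew}.
Substituting the second reaction function into the first: p_{Brew} = 52.75 + 0.25(58.25 + 0.25p_{Brew}), which gives 0.9375p_{Brew} = 67.3125 ⇒ p_{Brew} = 71.8.
Then p_{Aroma} = 58.25 + 0.25·71.8 = 76.2.
q_{Brew} = 199 − 2·71.8 + 76.2 = 131.6.

131.6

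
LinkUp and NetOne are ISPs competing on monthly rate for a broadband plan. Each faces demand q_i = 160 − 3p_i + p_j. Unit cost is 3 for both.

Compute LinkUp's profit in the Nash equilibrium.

2845.92

LinkUp's profit: π = (p_{LinkUp} − 3)(160 − 3p_{LinkUp} + p_{NetOne}).
∂π/∂p_{LinkUp} = 169 − 6p_{LinkUp} + p_{NetOne} = 0 ⇒ p_{LinkUp} = 169/6 + (1/6)p_{NetOne}.
By symmetry p_{NetOne} = p_{LinkUp}; substituting into the reaction function, (5/6)p_{LinkUp} = 169/6 and p_{LinkUp} = 33.8.
q_{LinkUp} = 160 − 3·33.8 + 33.8 = 92.4.
Profit = (33.8 − 3)·92.4 = 2845.92.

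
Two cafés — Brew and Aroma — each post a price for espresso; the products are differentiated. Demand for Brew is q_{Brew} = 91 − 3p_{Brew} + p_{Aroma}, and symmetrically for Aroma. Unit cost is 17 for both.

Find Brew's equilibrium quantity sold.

34.2

Brew's profit: π = (p_{Brew} − 17)(91 − 3p_{Brew} + p_{Aroma}).
∂π/∂p_{Brew} = 142 − 6p_{Brew} + p_{Aroma} = 0 ⇒ p_{Brew} = 71/3 + (1/6)p_{Aroma}.
The game is symmetric, so in equilibrium p_{Aroma} = p_{Brew}: the reaction function gives (5/6)p_{Brew} = 71/3, hence p_{Brew} = 28.4.
q_{Brew} = 91 − 3·28.4 + 28.4 = 34.2.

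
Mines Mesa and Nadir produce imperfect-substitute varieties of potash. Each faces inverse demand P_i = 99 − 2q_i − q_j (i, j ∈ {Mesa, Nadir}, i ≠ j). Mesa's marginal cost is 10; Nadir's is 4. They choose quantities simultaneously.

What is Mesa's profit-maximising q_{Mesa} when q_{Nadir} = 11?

19.5

Mine Mesa's profit: π = q_{Mesa}(99 − 2q_{Mesa} − q_{Nadir}) − 10q_{Mesa}.
∂π/∂q_{Mesa} = 89 − 4q_{Mesa} − q_{Nadir} = 0 ⇒ q_{Mesa} = 22.25 − 0.25q_{Nadir}.
At q_{Nadir} = 11: q_{Mesa} = 22.25 − 0.25·11 = 19.5.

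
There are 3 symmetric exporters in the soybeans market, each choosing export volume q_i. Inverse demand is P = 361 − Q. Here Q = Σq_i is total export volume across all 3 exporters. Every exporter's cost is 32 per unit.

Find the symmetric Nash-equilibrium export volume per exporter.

A representative exporter's profit is π_i = q_i(361 − Q) − 32q_i, with Q = q_i + Σ_{j≠i} q_j.
First-order condition: 329 − 2q_i − Σ_{j≠i} q_j = 0.
In a symmetric equilibrium every exporter chooses the same q, so Σ_{j≠i} q_j = 2q. The condition becomes 329 − 4q = 0, giving q = 329/4 = 82.25.

82.25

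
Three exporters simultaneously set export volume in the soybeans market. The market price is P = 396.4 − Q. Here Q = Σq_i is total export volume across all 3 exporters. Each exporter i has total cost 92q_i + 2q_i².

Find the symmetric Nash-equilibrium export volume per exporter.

38.05

A representative exporter's profit is π_i = q_i(396.4 − Q) − 92q_i − 2q_i², with Q = q_i + Σ_{j≠i} q_j.
First-order condition: 304.4 − 6q_i − Σ_{j≠i} q_j = 0.
In a symmetric equilibrium every exporter chooses the same q, so Σ_{j≠i} q_j = 2q. The condition becomes 304.4 − 8q = 0, giving q = 304.4/8 = 38.05.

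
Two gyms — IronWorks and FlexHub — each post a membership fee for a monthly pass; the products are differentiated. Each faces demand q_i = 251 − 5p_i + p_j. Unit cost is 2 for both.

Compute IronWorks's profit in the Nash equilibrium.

3645

IronWorks's profit: π = (p_{IronWorks} − 2)(251 − 5p_{IronWorks} + p_{FlexHub}).
∂π/∂p_{IronWorks} = 261 − 10p_{IronWorks} + p_{FlexHub} = 0 ⇒ p_{IronWorks} = 26.1 + 0.1p_{FlexHub}.
Setting p_{IronWorks} = p_{FlexHub} in the reaction function: p_{IronWorks} = 26.1 + 0.1p_{IronWorks}, so p_{IronWorks} = 26.1 / 0.9 = 29.
q_{IronWorks} = 251 − 5·29 + 29 = 135.
Profit = (29 − 2)·135 = 3645.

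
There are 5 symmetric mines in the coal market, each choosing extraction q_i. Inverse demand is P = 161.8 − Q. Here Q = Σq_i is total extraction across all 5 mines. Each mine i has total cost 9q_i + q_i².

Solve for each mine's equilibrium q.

A representative mine's profit is π_i = q_i(161.8 − Q) − 9q_i − q_i², with Q = q_i + Σ_{j≠i} q_j.
First-order condition: 152.8 − 4q_i − Σ_{j≠i} q_j = 0.
With identical mines, set every q_j = q: then 152.8 − 4q − 4q = 0, i.e. q = 152.8/8 = 19.1.

19.1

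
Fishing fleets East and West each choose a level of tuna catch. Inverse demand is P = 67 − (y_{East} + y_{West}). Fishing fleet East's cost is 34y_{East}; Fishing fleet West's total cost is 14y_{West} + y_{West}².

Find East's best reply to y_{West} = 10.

Fishing fleet East's profit: π = y_{East}(67 − (y_{East} + y_{West})) − 34y_{East}.
∂π/∂y_{East} = 33 − 2y_{East} − y_{West} = 0, so y_{East} = 16.5 − 0.5y_{West}.
At y_{West} = 10: y_{East} = 16.5 − 0.5·10 = 11.5.

11.5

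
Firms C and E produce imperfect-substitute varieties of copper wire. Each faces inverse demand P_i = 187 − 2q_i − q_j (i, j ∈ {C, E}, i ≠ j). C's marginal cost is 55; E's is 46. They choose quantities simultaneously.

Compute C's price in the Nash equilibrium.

106.6

Firm C's profit: π = q_C(187 − 2q_C − q_E) − 55q_C.
∂π/∂q_C = 132 − 4q_C − q_E = 0 ⇒ q_C = 33 − 0.25q_E.
Similarly q_E = 35.25 − 0.25q_C.
Substituting the second reaction function into the first: q_C = 33 − 0.25(35.25 − 0.25q_C), which gives 0.9375q_C = 24.1875 ⇒ q_C = 25.8.
Then q_E = 35.25 − 0.25·25.8 = 28.8.
P_C = 187 − 2·25.8 − 28.8 = 106.6.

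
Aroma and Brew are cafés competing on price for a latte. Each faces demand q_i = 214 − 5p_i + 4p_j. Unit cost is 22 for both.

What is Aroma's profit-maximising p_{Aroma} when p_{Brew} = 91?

Aroma's profit: π = (p_{Aroma} − 22)(214 − 5p_{Aroma} + 4p_{Brew}).
∂π/∂p_{Aroma} = 324 − 10p_{Aroma} + 4p_{Brew} = 0 ⇒ p_{Aroma} = 32.4 + 0.4p_{Brew}.
At p_{Brew} = 91: p_{Aroma} = 32.4 + 0.4·91 = 68.8.

68.8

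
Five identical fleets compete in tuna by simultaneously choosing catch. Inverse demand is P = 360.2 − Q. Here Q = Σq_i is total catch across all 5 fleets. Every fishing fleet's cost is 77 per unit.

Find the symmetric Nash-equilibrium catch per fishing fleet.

A representative fishing fleet's profit is π_i = q_i(360.2 − Q) − 77q_i, with Q = q_i + Σ_{j≠i} q_j.
First-order condition: 283.2 − 2q_i − Σ_{j≠i} q_j = 0.
With identical fishing fleets, set every q_j = q: then 283.2 − 2q − 4q = 0, i.e. q = 283.2/6 = 47.2.

47.2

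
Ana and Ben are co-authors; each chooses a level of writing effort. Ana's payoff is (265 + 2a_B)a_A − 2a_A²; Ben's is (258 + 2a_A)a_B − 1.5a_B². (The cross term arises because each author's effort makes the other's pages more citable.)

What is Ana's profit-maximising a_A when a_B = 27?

79.75

Expanding Ana's payoff: 265a_A + 2a_Ba_A − 2a_A².
∂π/∂a_A = 265 + 2a_B − 4a_A = 0, so a_A = 66.25 + 0.5a_B.
At a_B = 27: a_A = 66.25 + 0.5·27 = 79.75.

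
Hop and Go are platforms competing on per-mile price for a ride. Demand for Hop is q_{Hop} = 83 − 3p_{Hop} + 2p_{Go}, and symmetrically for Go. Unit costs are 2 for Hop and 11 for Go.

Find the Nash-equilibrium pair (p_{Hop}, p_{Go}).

23.9375, 27.3125

Hop's profit: π = (p_{Hop} − 2)(83 − 3p_{Hop} + 2p_{Go}).
∂π/∂p_{Hop} = 89 − 6p_{Hop} + 2p_{Go} = 0 ⇒ p_{Hop} = 89/6 + (1/3)p_{Go}.
Similarly p_{Go} = 58/3 + (1/3)p_{Hop}.
Substituting the second reaction function into the first: p_{Hop} = 89/6 + (1/3)(58/3 + (1/3)p_{Hop}), which gives (8/9)p_{Hop} = 383/18 ⇒ p_{Hop} = 23.9375.
Then p_{Go} = 58/3 + (1/3)·23.9375 = 27.3125.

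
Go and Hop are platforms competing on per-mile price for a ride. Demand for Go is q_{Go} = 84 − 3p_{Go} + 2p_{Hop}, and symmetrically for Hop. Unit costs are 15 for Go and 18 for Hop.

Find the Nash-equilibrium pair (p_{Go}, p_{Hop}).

Go's profit: π = (p_{Go} − 15)(84 − 3p_{Go} + 2p_{Hop}).
∂π/∂p_{Go} = 129 − 6p_{Go} + 2p_{Hop} = 0 ⇒ p_{Go} = 21.5 + (1/3)p_{Hop}.
Similarly p_{Hop} = 23 + (1/3)p_{Go}.
Plugging p_{Hop} into Go's best response: p_{Go} = 21.5 + (1/3)(23 + (1/3)p_{Go}) ⇒ (8/9)p_{Go} = 175/6, so p_{Go} = 32.8125.
Then p_{Hop} = 23 + (1/3)·32.8125 = 33.9375.

32.8125, 33.9375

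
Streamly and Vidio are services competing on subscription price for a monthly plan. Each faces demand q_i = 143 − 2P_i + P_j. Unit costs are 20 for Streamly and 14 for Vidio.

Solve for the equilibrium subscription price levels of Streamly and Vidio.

60.2, 57.8

Streamly's profit: π = (P_{Streamly} − 20)(143 − 2P_{Streamly} + P_{Vidio}).
∂π/∂P_{Streamly} = 183 − 4P_{Streamly} + P_{Vidio} = 0 ⇒ P_{Streamly} = 45.75 + 0.25P_{Vidio}.
Similarly P_{Vidio} = 42.75 + 0.25P_{Streamly}.
Plugging P_{Vidio} into Streamly's best response: P_{Streamly} = 45.75 + 0.25(42.75 + 0.25P_{Streamly}) ⇒ 0.9375P_{Streamly} = 56.4375, so P_{Streamly} = 60.2.
Then P_{Vidio} = 42.75 + 0.25·60.2 = 57.8.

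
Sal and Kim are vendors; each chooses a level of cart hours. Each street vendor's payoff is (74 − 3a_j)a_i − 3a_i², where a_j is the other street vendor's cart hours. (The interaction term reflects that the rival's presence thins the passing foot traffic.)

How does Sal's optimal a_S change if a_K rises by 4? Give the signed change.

Sal's payoff is (74 − 3a_K)a_S − 3a_S².
∂π/∂a_S = 74 − 3a_K − 6a_S = 0, so a_S = 37/3 − 0.5a_K.
The reaction-function slope is −0.5, so a 4-unit rise in a_K moves a_S by −0.5 × 4 = −2. Sal's best response falls — the actions are strategic substitutes.

-2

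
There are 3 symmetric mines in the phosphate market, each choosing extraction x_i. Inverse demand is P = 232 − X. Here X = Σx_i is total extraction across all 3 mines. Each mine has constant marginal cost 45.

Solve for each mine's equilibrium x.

46.75

A representative mine's profit is π_i = x_i(232 − X) − 45x_i, with X = x_i + Σ_{j≠i} x_j.
First-order condition: 187 − 2x_i − Σ_{j≠i} x_j = 0.
In a symmetric equilibrium every mine chooses the same x, so Σ_{j≠i} x_j = 2x. The condition becomes 187 − 4x = 0, giving x = 187/4 = 46.75.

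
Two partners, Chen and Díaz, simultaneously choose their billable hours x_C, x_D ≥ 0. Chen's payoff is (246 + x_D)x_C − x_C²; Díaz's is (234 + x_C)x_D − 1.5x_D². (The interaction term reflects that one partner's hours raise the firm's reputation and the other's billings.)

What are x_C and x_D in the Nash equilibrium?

194.4, 142.8

Expanding Chen's payoff: 246x_C + x_Dx_C − x_C².
∂π/∂x_C = 246 + x_D − 2x_C = 0, so x_C = 123 + 0.5x_D.
Likewise for Díaz: x_D = 78 + (1/3)x_C.
Substituting the second reaction function into the first: x_C = 123 + 0.5(78 + (1/3)x_C), which gives (5/6)x_C = 162 ⇒ x_C = 194.4.
Then x_D = 78 + (1/3)·194.4 = 142.8.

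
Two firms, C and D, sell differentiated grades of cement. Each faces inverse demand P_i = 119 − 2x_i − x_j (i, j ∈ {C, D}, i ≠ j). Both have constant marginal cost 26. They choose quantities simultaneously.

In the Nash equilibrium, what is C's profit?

Firm C's profit: π = x_C(119 − 2x_C − x_D) − 26x_C.
∂π/∂x_C = 93 − 4x_C − x_D = 0 ⇒ x_C = 23.25 − 0.25x_D.
The game is symmetric, so in equilibrium x_D = x_C: the reaction function gives 1.25x_C = 23.25, hence x_C = 18.6.
P_C = 119 − 2·18.6 − 18.6 = 63.2.
Profit = (63.2 − 26)·18.6 = 691.92.

691.92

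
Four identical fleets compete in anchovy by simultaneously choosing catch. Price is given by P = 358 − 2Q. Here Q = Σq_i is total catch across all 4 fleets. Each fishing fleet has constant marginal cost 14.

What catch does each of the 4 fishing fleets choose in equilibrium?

A representative fishing fleet's profit is π_i = q_i(358 − 2Q) − 14q_i, with Q = q_i + Σ_{j≠i} q_j.
First-order condition: 344 − 4q_i − 2Σ_{j≠i} q_j = 0.
Imposing symmetry (q_j = q for all j) turns Σ_{j≠i} q_j into 3q, so 344 = 10q and q = 34.4.

34.4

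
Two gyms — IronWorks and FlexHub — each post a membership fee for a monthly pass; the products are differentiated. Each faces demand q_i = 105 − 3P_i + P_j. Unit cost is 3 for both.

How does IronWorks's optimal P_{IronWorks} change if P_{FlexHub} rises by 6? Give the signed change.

IronWorks's profit: π = (P_{IronWorks} − 3)(105 − 3P_{IronWorks} + P_{FlexHub}).
∂π/∂P_{IronWorks} = 114 − 6P_{IronWorks} + P_{FlexHub} = 0 ⇒ P_{IronWorks} = 19 + (1/6)P_{FlexHub}.
The reaction-function slope is 1/6, so a 6-unit rise in P_{FlexHub} moves P_{IronWorks} by 1/6 × 6 = 1. IronWorks's best response rises — the actions are strategic complements.

1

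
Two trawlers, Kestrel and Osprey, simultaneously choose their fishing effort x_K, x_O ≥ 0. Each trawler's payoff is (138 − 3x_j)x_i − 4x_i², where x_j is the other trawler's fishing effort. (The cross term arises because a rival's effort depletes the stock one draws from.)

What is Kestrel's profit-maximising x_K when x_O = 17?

Kestrel's payoff is (138 − 3x_O)x_K − 4x_K².
∂π/∂x_K = 138 − 3x_O − 8x_K = 0, so x_K = 17.25 − 0.375x_O.
At x_O = 17: x_K = 17.25 − 0.375·17 = 10.875.

10.875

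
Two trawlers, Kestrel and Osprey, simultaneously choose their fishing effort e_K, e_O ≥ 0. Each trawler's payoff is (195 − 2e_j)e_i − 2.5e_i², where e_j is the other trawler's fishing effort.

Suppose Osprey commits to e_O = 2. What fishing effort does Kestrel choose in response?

Kestrel's payoff is (195 − 2e_O)e_K − 2.5e_K².
∂π/∂e_K = 195 − 2e_O − 5e_K = 0, so e_K = 39 − 0.4e_O.
At e_O = 2: e_K = 39 − 0.4·2 = 38.2.

38.2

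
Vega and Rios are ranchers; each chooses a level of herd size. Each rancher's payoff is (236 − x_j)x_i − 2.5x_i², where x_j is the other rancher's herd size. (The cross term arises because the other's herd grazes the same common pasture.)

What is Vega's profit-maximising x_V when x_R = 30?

Vega's payoff is (236 − x_R)x_V − 2.5x_V².
∂π/∂x_V = 236 − x_R − 5x_V = 0, so x_V = 47.2 − 0.2x_R.
At x_R = 30: x_V = 47.2 − 0.2·30 = 41.2.

41.2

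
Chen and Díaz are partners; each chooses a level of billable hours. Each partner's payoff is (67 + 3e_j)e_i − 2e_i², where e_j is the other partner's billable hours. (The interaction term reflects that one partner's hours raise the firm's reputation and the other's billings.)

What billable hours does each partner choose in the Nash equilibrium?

Chen's payoff is (67 + 3e_D)e_C − 2e_C².
∂π/∂e_C = 67 + 3e_D − 4e_C = 0, so e_C = 16.75 + 0.75e_D.
Setting e_C = e_D in the reaction function: e_C = 16.75 + 0.75e_C, so e_C = 16.75 / 0.25 = 67.

67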